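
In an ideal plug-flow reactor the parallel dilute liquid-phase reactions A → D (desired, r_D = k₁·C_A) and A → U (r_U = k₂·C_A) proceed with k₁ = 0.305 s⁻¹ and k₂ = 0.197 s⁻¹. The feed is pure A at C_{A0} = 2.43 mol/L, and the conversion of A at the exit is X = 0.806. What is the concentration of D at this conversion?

1.19 mol/L

C_A = C_{A0}(1−X) = 0.4714 mol/L.
Both paths are first order in A, so the instantaneous fraction to D is constant: dC_D/d(−C_A) = k₁/(k₁+k₂) = 0.6076.
C_D = 0.6076·(C_{A0}−C_A) = 0.6076×1.959 = 1.19 mol/L.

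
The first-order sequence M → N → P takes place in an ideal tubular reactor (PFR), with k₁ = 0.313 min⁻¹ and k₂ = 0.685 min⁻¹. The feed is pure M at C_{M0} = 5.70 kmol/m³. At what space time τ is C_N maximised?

2.11 min

Setting dC_N/dτ = 0 gives τ_opt = ln(k₂/k₁)/(k₂−k₁).
= ln(0.685/0.313)/(0.685−0.313) = ln(2.188)/0.3720 = 0.7832/0.3720 = 2.11 min.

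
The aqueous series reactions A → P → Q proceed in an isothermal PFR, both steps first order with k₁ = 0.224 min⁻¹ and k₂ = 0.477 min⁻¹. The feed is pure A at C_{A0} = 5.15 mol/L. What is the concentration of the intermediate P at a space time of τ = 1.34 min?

For first-order series with pure A initially, C_P(τ) = k₁C_{A0}/(k₂−k₁)·(e^(−k₁τ) − e^(−k₂τ)).
e^(−k₁τ) = e^(−0.224×1.34) = e^(−0.3002) = 0.7407; e^(−k₂τ) = e^(−0.6392) = 0.5277.
C_P = 0.224×5.15/(0.477−0.224) × (0.7407−0.5277) = 4.560×0.2130 = 0.9711 mol/L.

0.971 mol/L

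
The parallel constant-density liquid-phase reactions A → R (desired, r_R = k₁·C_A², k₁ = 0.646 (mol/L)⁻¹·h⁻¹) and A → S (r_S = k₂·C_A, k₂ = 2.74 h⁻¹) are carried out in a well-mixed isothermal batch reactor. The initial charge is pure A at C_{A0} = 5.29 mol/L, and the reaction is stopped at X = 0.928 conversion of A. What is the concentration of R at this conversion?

C_A = C_{A0}(1−X) = 0.3809 mol/L.
Along a PFR/batch, dC_S/dC_A = −r_S/(r_R+r_S) = −k₂/(k₂+k₁·C_A).
Integrating from C_{A0} to C_A: C_S = (2.74/0.646)·ln[(2.74+0.646·5.29)/(2.74+0.646·0.381)] = 4.241·ln(6.157/2.986) = 3.070 mol/L.
Then C_R = (C_{A0}−C_A) − C_S = 4.909 − 3.070 = 1.840 mol/L.

1.84 mol/L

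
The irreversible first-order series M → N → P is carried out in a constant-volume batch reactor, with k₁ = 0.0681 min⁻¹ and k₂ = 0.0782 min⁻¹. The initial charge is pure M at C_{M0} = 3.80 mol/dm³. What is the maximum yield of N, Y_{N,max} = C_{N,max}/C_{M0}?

Evaluating C_N at t_opt = ln(k₂/k₁)/(k₂−k₁) gives C_{N,max}/C_{M0} = (k₁/k₂)^[k₂/(k₂−k₁)].
= (0.0681/0.0782)^(0.0782/(0.0782−0.0681)) = (0.8708)^(7.743) = 0.3428.

0.343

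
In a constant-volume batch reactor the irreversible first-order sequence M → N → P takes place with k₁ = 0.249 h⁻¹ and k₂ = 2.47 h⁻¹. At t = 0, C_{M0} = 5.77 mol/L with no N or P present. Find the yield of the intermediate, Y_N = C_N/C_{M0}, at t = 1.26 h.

0.0769

The intermediate concentration in a first-order A→B→C sequence is C_N = k₁C_{M0}(e^(−k₁t) − e^(−k₂t))/(k₂−k₁).
e^(−k₁t) = e^(−0.249×1.26) = e^(−0.3137) = 0.7307; e^(−k₂t) = e^(−3.112) = 0.04450.
C_N = 0.249×5.77/(2.47−0.249) × (0.7307−0.04450) = 0.6469×0.6862 = 0.4439 mol/L.
Y_N = C_N/C_{M0} = 0.4439/5.77 = 0.0769.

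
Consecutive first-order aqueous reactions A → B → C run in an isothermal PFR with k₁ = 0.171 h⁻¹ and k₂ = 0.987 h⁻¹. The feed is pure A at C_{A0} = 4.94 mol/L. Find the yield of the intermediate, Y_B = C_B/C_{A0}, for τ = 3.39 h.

For first-order series with pure A initially, C_B(τ) = k₁C_{A0}/(k₂−k₁)·(e^(−k₁τ) − e^(−k₂τ)).
e^(−k₁τ) = e^(−0.171×3.39) = e^(−0.5797) = 0.5601; e^(−k₂τ) = e^(−3.346) = 0.03523.
C_B = 0.171×4.94/(0.987−0.171) × (0.5601−0.03523) = 1.035×0.5248 = 0.5433 mol/L.
Y_B = C_B/C_{A0} = 0.5433/4.94 = 0.110.

0.110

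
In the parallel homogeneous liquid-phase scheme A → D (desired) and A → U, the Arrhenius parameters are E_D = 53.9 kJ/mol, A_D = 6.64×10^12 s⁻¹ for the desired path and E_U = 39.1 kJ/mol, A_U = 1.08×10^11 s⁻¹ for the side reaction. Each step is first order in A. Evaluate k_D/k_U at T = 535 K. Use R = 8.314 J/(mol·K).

2.21

With equal orders, S_{D/U} = k_D/k_U = (A_D/A_U)·exp[(E_U−E_D)/(RT)].
(E_U−E_D)/(RT) = (39.1−53.9)×10³/(8.314×535) = -14800/4448 = -3.327.
k_D/k_U = (6.64×10^12/1.08×10^11)·exp(-3.327) = 61.48 × 0.03589 = 2.21.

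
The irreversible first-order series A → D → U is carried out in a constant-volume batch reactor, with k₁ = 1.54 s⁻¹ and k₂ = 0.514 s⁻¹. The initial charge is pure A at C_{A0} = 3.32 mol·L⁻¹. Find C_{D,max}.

1.92 mol·L⁻¹

At the optimum, C_{D,max}/C_{A0} = (k₁/k₂)^[k₂/(k₂−k₁)].
= (1.54/0.514)^(0.514/(0.514−1.54)) = (2.996)^(-0.5010) = 0.5771.
C_{D,max} = 0.5771×3.32 = 1.92 mol·L⁻¹.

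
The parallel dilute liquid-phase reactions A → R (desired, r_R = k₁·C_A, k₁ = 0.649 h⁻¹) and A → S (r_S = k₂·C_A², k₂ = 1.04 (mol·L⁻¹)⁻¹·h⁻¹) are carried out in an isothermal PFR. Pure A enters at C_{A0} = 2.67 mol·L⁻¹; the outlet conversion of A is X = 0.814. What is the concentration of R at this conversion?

0.673 mol·L⁻¹

C_A = C_{A0}(1−X) = 0.4966 mol·L⁻¹.
Along a PFR/batch, dC_R/dC_A = −r_R/(r_R+r_S) = −k₁/(k₁+k₂·C_A).
Integrating from C_{A0} to C_A: C_R = (0.649/1.04)·ln[(0.649+1.04·2.67)/(0.649+1.04·0.497)] = 0.6240·ln(3.426/1.165) = 0.6728 mol·L⁻¹.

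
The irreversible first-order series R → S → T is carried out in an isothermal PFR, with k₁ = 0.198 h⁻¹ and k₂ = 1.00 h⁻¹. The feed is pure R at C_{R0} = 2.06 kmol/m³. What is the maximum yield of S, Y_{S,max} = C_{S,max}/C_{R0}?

For a first-order series the maximum intermediate yield is C_{S,max}/C_{R0} = (k₁/k₂)^[k₂/(k₂−k₁)].
= (0.198/1.00)^(1.00/(1.00−0.198)) = (0.1980)^(1.247) = 0.1327.

0.133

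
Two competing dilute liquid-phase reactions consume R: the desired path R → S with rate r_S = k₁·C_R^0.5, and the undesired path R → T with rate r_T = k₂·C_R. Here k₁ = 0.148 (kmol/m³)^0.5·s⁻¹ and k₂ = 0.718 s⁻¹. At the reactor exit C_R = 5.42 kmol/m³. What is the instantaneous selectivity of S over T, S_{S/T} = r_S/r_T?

0.0885

S_{S/T} = r_S/r_T = (k₁·C_R^0.5)/(k₂·C_R) = (k₁/k₂)·C_R^-0.5.
= (0.148×5.420^0.5) / (0.718×5.420) = 0.3446/3.892 = 0.0885.
The undesired path is higher order in R, so low C_R (CSTR or dilute feed) favours S.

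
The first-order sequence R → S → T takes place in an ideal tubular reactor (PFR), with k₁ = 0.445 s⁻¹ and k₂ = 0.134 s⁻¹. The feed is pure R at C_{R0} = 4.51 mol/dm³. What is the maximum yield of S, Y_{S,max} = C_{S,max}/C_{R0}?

For a first-order series the maximum intermediate yield is C_{S,max}/C_{R0} = (k₁/k₂)^[k₂/(k₂−k₁)].
= (0.445/0.134)^(0.134/(0.134−0.445)) = (3.321)^(-0.4309) = 0.5962.

0.596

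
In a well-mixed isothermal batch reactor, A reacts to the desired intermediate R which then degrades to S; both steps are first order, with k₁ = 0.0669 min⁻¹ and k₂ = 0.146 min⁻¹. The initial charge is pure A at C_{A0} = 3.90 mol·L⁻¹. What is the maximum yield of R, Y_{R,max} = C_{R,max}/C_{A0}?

0.237

Evaluating C_R at t_opt = ln(k₂/k₁)/(k₂−k₁) gives C_{R,max}/C_{A0} = (k₁/k₂)^[k₂/(k₂−k₁)].
= (0.0669/0.146)^(0.146/(0.146−0.0669)) = (0.4582)^(1.846) = 0.2368.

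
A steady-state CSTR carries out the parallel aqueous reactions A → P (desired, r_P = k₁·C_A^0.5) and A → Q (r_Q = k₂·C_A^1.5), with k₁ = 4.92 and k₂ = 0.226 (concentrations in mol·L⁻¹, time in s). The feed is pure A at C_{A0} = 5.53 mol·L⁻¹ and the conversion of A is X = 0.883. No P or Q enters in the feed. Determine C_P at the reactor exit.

4.74 mol·L⁻¹

Exit C_A = C_{A0}(1−X) = 5.53×0.117 = 0.6470 mol·L⁻¹.
In a CSTR the entire volume is at exit conditions, so r_P = 4.92×0.6470^0.5 = 3.957 and r_Q = 0.226×0.6470^1.5 = 0.1176.
Fraction of consumed A going to P: r_P/(r_P+r_Q) = 0.9711.
C_P = 0.9711·C_{A0}·X = 0.9711×5.53×0.883 = 4.74 mol·L⁻¹.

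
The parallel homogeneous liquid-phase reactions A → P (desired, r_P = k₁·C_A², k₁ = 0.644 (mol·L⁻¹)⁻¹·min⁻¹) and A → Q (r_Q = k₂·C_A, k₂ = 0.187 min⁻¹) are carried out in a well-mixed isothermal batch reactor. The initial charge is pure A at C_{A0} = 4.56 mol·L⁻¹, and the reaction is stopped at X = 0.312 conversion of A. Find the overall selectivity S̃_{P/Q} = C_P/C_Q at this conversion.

13.1

C_A = C_{A0}(1−X) = 3.137 mol·L⁻¹.
Along a PFR/batch, dC_Q/dC_A = −r_Q/(r_P+r_Q) = −k₂/(k₂+k₁·C_A).
Integrating from C_{A0} to C_A: C_Q = (0.187/0.644)·ln[(0.187+0.644·4.56)/(0.187+0.644·3.14)] = 0.2904·ln(3.124/2.207) = 0.1008 mol·L⁻¹.
Then C_P = (C_{A0}−C_A) − C_Q = 1.423 − 0.1008 = 1.322 mol·L⁻¹.
S̃_{P/Q} = C_P/C_Q = 1.322/0.1008 = 13.1.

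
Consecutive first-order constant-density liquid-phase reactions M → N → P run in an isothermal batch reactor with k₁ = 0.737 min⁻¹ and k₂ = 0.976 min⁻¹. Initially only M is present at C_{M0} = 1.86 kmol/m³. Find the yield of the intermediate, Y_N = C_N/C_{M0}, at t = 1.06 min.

Solving the coupled first-order balances gives C_N(t) = [k₁/(k₂−k₁)]·C_{M0}·(e^(−k₁t) − e^(−k₂t)).
e^(−k₁t) = e^(−0.737×1.06) = e^(−0.7812) = 0.4578; e^(−k₂t) = e^(−1.035) = 0.3554.
C_N = 0.737×1.86/(0.976−0.737) × (0.4578−0.3554) = 5.736×0.1025 = 0.5877 kmol/m³.
Y_N = C_N/C_{M0} = 0.5877/1.86 = 0.316.

0.316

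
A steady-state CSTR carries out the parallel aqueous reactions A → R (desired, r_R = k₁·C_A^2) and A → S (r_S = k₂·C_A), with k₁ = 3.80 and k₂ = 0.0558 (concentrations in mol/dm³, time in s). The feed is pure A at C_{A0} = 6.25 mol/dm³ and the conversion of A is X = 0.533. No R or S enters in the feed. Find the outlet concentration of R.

Exit C_A = C_{A0}(1−X) = 6.25×0.467 = 2.919 mol/dm³.
A CSTR operates uniformly at the exit composition, giving r_R = 32.37 and r_S = 0.1629 (each k·C_A^n at C_A = 2.919).
Fraction of consumed A going to R: r_R/(r_R+r_S) = 0.9950.
C_R = 0.9950·C_{A0}·X = 0.9950×6.25×0.533 = 3.31 mol/dm³.

3.31 mol/dm³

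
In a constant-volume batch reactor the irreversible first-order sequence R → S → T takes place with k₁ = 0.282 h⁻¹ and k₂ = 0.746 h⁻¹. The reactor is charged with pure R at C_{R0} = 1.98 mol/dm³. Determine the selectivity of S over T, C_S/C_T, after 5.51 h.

The intermediate concentration in a first-order A→B→C sequence is C_S = k₁C_{R0}(e^(−k₁t) − e^(−k₂t))/(k₂−k₁).
e^(−k₁t) = e^(−0.282×5.51) = e^(−1.554) = 0.2114; e^(−k₂t) = e^(−4.110) = 0.01640.
C_S = 0.282×1.98/(0.746−0.282) × (0.2114−0.01640) = 1.203×0.1950 = 0.2347 mol/dm³.
C_R = C_{R0}e^(−k₁t) = 0.4186 mol/dm³, so C_T = C_{R0}−C_R−C_S = 1.327 mol/dm³; C_S/C_T = 0.177.

0.177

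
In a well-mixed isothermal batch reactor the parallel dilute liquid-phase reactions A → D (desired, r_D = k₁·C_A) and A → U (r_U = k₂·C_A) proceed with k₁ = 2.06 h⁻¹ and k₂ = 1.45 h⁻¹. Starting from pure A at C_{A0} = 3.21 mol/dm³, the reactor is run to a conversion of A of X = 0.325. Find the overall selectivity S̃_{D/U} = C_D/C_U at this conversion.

1.42

C_A = C_{A0}(1−X) = 2.167 mol/dm³.
Both paths are first order in A, so the instantaneous fraction to D is constant: dC_D/d(−C_A) = k₁/(k₁+k₂) = 0.5869.
C_D = 0.5869·(C_{A0}−C_A) = 0.5869×1.043 = 0.612 mol/dm³.
C_U = (C_{A0}−C_A)−C_D = 0.4310 mol/dm³; S̃_{D/U} = 0.6123/0.4310 = 1.42.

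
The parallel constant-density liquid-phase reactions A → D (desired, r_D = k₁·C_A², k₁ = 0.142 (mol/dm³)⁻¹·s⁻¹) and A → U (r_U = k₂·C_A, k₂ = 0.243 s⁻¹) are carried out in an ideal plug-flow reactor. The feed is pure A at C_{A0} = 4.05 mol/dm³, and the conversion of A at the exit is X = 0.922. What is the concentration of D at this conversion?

1.95 mol/dm³

C_A = C_{A0}(1−X) = 0.3159 mol/dm³.
Along a PFR/batch, dC_U/dC_A = −r_U/(r_D+r_U) = −k₂/(k₂+k₁·C_A).
Integrating from C_{A0} to C_A: C_U = (0.243/0.142)·ln[(0.243+0.142·4.05)/(0.243+0.142·0.316)] = 1.711·ln(0.8181/0.2879) = 1.787 mol/dm³.
Then C_D = (C_{A0}−C_A) − C_U = 3.734 − 1.787 = 1.947 mol/dm³.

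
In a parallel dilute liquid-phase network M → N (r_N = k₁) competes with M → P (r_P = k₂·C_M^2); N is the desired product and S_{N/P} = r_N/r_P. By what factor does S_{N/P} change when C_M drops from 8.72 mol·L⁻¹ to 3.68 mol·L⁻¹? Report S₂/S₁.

5.61

S_{N/P} = (k₁/k₂)·C_M^-2, so S₂/S₁ = (C_{M,2}/C_{M,1})^-2.
= (3.68/8.72)^(-2) = (0.4220)^(-2) = 5.61.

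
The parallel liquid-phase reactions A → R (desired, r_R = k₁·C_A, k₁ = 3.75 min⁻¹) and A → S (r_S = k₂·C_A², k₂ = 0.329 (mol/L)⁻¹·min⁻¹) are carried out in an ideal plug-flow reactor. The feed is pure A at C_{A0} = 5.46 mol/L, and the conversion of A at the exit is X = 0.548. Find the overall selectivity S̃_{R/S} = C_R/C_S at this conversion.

C_A = C_{A0}(1−X) = 2.468 mol/L.
Along a PFR/batch, dC_R/dC_A = −r_R/(r_R+r_S) = −k₁/(k₁+k₂·C_A).
Integrating from C_{A0} to C_A: C_R = (3.75/0.329)·ln[(3.75+0.329·5.46)/(3.75+0.329·2.47)] = 11.40·ln(5.546/4.562) = 2.227 mol/L.
C_S = (C_{A0}−C_A)−C_R = 0.7650 mol/L; S̃_{R/S} = 2.227/0.7650 = 2.91.

2.91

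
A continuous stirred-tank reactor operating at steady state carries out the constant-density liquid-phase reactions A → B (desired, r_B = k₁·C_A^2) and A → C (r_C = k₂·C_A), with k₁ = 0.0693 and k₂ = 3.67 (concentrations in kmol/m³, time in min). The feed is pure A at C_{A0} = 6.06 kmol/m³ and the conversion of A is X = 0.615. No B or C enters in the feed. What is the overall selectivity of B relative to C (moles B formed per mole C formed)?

Exit C_A = C_{A0}(1−X) = 6.06×0.385 = 2.333 kmol/m³.
A CSTR operates uniformly at the exit composition, giving r_B = 0.3772 and r_C = 8.562 (each k·C_A^n at C_A = 2.333).
Overall selectivity = C_B/C_C = r_Bτ/(r_Cτ) = r_B/r_C = 0.0441.

0.0441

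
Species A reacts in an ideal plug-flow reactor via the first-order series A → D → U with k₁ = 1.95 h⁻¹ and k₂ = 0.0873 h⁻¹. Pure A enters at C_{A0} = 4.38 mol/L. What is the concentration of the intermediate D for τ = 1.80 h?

Solving the coupled first-order balances gives C_D(τ) = [k₁/(k₂−k₁)]·C_{A0}·(e^(−k₁τ) − e^(−k₂τ)).
e^(−k₁τ) = e^(−1.95×1.80) = e^(−3.510) = 0.02990; e^(−k₂τ) = e^(−0.1571) = 0.8546.
C_D = 1.95×4.38/(0.0873−1.95) × (0.02990−0.8546) = (-4.585)×(-0.8247) = 3.781 mol/L.

3.78 mol/L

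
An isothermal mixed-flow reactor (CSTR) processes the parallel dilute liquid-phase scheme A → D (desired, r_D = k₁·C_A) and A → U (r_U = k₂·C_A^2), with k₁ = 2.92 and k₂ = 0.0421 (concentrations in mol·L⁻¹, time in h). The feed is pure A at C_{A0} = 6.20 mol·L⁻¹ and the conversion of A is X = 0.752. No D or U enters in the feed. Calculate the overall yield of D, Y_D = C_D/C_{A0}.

0.736

Exit C_A = C_{A0}(1−X) = 6.20×0.248 = 1.538 mol·L⁻¹.
Rates in a CSTR are evaluated at the outlet concentration: r_D = 2.92×1.538 = 4.490, r_U = 0.0421×1.538^2 = 0.09953.
Fraction of consumed A going to D: r_D/(r_D+r_U) = 0.9783.
C_D = 0.9783·C_{A0}·X = 0.9783×6.20×0.752 = 4.56 mol·L⁻¹; Y_D = C_D/C_{A0} = 0.736.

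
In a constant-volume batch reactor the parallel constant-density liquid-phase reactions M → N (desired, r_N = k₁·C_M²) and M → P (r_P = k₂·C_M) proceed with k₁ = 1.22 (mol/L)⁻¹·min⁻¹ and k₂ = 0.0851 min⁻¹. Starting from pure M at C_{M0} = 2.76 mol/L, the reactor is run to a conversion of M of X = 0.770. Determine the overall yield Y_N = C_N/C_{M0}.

0.735

C_M = C_{M0}(1−X) = 0.6348 mol/L.
Along a PFR/batch, dC_P/dC_M = −r_P/(r_N+r_P) = −k₂/(k₂+k₁·C_M).
Integrating from C_{M0} to C_M: C_P = (0.0851/1.22)·ln[(0.0851+1.22·2.76)/(0.0851+1.22·0.635)] = 0.06975·ln(3.452/0.8596) = 0.09698 mol/L.
Then C_N = (C_{M0}−C_M) − C_P = 2.125 − 0.09698 = 2.028 mol/L.
Y_N = C_N/C_{M0} = 2.028/2.76 = 0.735.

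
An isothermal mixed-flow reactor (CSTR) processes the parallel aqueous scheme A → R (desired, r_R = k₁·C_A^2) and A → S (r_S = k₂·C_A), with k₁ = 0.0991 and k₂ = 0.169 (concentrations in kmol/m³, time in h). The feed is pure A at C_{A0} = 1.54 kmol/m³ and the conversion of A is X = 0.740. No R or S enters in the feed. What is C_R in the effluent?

Exit C_A = C_{A0}(1−X) = 1.54×0.260 = 0.4004 kmol/m³.
A CSTR operates uniformly at the exit composition, giving r_R = 0.01589 and r_S = 0.06767 (each k·C_A^n at C_A = 0.4004).
Fraction of consumed A going to R: r_R/(r_R+r_S) = 0.1901.
C_R = 0.1901·C_{A0}·X = 0.1901×1.54×0.740 = 0.217 kmol/m³.

0.217 kmol/m³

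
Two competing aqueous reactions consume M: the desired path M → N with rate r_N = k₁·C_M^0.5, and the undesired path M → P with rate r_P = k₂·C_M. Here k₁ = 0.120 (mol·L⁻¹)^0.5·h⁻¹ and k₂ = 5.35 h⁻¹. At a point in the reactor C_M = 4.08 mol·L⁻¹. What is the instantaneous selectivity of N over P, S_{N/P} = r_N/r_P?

S_{N/P} = r_N/r_P = (k₁·C_M^0.5)/(k₂·C_M) = (k₁/k₂)·C_M^-0.5.
= (0.120×4.080^0.5) / (5.35×4.080) = 0.2424/21.83 = 0.0111.

0.0111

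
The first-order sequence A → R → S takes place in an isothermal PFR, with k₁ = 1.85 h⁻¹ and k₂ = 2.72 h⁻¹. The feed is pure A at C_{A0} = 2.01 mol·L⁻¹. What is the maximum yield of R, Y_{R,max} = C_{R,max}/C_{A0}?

0.300

Evaluating C_R at τ_opt = ln(k₂/k₁)/(k₂−k₁) gives C_{R,max}/C_{A0} = (k₁/k₂)^[k₂/(k₂−k₁)].
= (1.85/2.72)^(2.72/(2.72−1.85)) = (0.6801)^(3.126) = 0.2997.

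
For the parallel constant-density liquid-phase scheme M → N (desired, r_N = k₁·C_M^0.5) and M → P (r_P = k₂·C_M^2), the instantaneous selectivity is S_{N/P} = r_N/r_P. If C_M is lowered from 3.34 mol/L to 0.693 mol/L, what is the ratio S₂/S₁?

10.6

S_{N/P} = (k₁/k₂)·C_M^-1.5, so S₂/S₁ = (C_{M,2}/C_{M,1})^-1.5.
= (0.693/3.34)^(-1.5) = (0.2075)^(-1.5) = 10.6.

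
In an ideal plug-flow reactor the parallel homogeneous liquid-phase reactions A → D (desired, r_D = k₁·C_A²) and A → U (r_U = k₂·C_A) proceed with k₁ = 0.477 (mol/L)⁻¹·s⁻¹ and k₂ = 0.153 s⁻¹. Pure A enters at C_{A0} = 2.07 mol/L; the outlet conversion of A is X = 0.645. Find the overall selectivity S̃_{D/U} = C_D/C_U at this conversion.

4.09

C_A = C_{A0}(1−X) = 0.7348 mol/L.
Along a PFR/batch, dC_U/dC_A = −r_U/(r_D+r_U) = −k₂/(k₂+k₁·C_A).
Integrating from C_{A0} to C_A: C_U = (0.153/0.477)·ln[(0.153+0.477·2.07)/(0.153+0.477·0.735)] = 0.3208·ln(1.140/0.5035) = 0.2622 mol/L.
Then C_D = (C_{A0}−C_A) − C_U = 1.335 − 0.2622 = 1.073 mol/L.
S̃_{D/U} = C_D/C_U = 1.073/0.2622 = 4.09.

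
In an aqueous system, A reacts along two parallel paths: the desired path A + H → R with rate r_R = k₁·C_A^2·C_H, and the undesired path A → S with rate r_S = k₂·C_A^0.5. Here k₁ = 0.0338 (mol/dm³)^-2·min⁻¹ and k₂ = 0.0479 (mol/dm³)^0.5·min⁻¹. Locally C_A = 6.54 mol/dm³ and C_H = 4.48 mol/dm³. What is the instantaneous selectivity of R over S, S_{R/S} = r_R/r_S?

S_{R/S} = r_R/r_S = (k₁·C_A^2·C_H)/(k₂·C_A^0.5) = (k₁/k₂)·C_A^1.5·C_H.
= (0.0338×6.540^2×4.480) / (0.0479×6.540^0.5) = 6.477/0.1225 = 52.9.
Since the desired path is higher order in A, keeping C_A high (PFR or concentrated feed) favours R.

52.9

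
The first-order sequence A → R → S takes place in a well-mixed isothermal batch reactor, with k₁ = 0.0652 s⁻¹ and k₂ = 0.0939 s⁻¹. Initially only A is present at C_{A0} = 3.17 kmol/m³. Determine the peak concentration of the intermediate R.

0.961 kmol/m³

At the optimum, C_{R,max}/C_{A0} = (k₁/k₂)^[k₂/(k₂−k₁)].
= (0.0652/0.0939)^(0.0939/(0.0939−0.0652)) = (0.6944)^(3.272) = 0.3032.
C_{R,max} = 0.3032×3.17 = 0.961 kmol/m³.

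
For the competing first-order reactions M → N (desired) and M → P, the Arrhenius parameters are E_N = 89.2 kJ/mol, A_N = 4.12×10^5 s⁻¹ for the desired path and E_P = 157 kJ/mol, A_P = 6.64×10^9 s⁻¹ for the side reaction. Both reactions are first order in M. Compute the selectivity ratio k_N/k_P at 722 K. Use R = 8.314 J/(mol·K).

4.99

k_N/k_P = (A_N/A_P)·exp[−(E_N−E_P)/(RT)] = (A_N/A_P)·exp[(E_P−E_N)/(RT)].
(E_P−E_N)/(RT) = (157−89.2)×10³/(8.314×722) = 67800/6003 = 11.29.
k_N/k_P = (4.12×10^5/6.64×10^9)·exp(11.29) = 6.205×10^-5 × 80411 = 4.99.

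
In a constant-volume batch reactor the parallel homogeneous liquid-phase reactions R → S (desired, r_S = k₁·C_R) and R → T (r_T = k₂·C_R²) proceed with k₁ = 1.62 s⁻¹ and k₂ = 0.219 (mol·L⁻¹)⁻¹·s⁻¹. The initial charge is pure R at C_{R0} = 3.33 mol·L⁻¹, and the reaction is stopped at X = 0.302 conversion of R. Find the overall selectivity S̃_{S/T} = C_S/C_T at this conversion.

C_R = C_{R0}(1−X) = 2.324 mol·L⁻¹.
Along a PFR/batch, dC_S/dC_R = −r_S/(r_S+r_T) = −k₁/(k₁+k₂·C_R).
Integrating from C_{R0} to C_R: C_S = (1.62/0.219)·ln[(1.62+0.219·3.33)/(1.62+0.219·2.32)] = 7.397·ln(2.349/2.129) = 0.7282 mol·L⁻¹.
C_T = (C_{R0}−C_R)−C_S = 0.2775 mol·L⁻¹; S̃_{S/T} = 0.7282/0.2775 = 2.62.

2.62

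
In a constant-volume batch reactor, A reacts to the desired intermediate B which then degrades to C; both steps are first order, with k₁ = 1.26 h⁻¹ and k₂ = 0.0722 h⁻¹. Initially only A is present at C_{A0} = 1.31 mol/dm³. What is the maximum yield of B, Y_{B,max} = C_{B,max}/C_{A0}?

0.840

Evaluating C_B at t_opt = ln(k₂/k₁)/(k₂−k₁) gives C_{B,max}/C_{A0} = (k₁/k₂)^[k₂/(k₂−k₁)].
= (1.26/0.0722)^(0.0722/(0.0722−1.26)) = (17.45)^(-0.06078) = 0.8405.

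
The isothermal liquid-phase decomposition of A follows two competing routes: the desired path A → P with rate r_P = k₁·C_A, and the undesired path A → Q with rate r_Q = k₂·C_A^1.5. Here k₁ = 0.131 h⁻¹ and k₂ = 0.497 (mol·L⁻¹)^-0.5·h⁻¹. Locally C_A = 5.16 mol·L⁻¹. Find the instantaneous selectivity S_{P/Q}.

S_{P/Q} = r_P/r_Q = (k₁·C_A)/(k₂·C_A^1.5) = (k₁/k₂)·C_A^-0.5.
= (0.131×5.160) / (0.497×5.160^1.5) = 0.6760/5.825 = 0.116.
The undesired path is higher order in A, so low C_A (CSTR or dilute feed) favours P.

0.116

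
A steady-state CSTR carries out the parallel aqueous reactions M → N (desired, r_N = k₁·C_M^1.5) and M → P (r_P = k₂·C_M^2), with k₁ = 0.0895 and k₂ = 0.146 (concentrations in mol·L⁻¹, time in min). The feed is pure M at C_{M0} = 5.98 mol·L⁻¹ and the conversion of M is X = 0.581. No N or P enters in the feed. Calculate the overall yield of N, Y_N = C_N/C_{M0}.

Exit C_M = C_{M0}(1−X) = 5.98×0.419 = 2.506 mol·L⁻¹.
Rates in a CSTR are evaluated at the outlet concentration: r_N = 0.0895×2.506^1.5 = 0.3550, r_P = 0.146×2.506^2 = 0.9166.
Fraction of consumed M going to N: r_N/(r_N+r_P) = 0.2792.
C_N = 0.2792·C_{M0}·X = 0.2792×5.98×0.581 = 0.970 mol·L⁻¹; Y_N = C_N/C_{M0} = 0.162.

0.162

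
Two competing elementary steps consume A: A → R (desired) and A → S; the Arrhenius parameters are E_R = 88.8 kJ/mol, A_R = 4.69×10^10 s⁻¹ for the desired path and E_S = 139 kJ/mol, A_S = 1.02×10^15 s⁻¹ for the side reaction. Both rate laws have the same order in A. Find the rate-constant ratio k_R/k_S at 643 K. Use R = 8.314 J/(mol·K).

k_R/k_S = (A_R/A_S)·exp[−(E_R−E_S)/(RT)] = (A_R/A_S)·exp[(E_S−E_R)/(RT)].
(E_S−E_R)/(RT) = (139−88.8)×10³/(8.314×643) = 50200/5346 = 9.390.
k_R/k_S = (4.69×10^10/1.02×10^15)·exp(9.390) = 4.598×10^-5 × 11973 = 0.551.

0.551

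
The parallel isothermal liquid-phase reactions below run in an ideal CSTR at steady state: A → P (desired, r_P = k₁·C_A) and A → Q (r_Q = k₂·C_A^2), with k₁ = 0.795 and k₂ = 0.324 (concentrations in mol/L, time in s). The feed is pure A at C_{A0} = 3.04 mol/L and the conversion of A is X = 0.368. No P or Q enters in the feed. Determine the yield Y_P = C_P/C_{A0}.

0.206

Exit C_A = C_{A0}(1−X) = 3.04×0.632 = 1.921 mol/L.
Rates in a CSTR are evaluated at the outlet concentration: r_P = 0.795×1.921 = 1.527, r_Q = 0.324×1.921^2 = 1.196.
Fraction of consumed A going to P: r_P/(r_P+r_Q) = 0.5608.
C_P = 0.5608·C_{A0}·X = 0.5608×3.04×0.368 = 0.627 mol/L; Y_P = C_P/C_{A0} = 0.206.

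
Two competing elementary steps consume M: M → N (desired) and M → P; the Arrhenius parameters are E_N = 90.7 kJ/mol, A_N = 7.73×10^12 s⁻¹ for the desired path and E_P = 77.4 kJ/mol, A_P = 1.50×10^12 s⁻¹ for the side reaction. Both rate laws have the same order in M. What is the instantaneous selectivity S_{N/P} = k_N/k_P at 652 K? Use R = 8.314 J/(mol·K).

With equal orders, S_{N/P} = k_N/k_P = (A_N/A_P)·exp[(E_P−E_N)/(RT)].
(E_P−E_N)/(RT) = (77.4−90.7)×10³/(8.314×652) = -13300/5421 = -2.454.
k_N/k_P = (7.73×10^12/1.50×10^12)·exp(-2.454) = 5.153 × 0.08599 = 0.443.
Since E_N > E_P, raising the temperature improves selectivity toward N.

0.443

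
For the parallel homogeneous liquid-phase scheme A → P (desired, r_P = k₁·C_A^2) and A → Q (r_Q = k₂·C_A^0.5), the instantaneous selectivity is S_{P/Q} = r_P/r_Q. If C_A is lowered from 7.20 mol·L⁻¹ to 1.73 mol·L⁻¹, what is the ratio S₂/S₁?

0.118

S_{P/Q} = (k₁/k₂)·C_A^1.5, so S₂/S₁ = (C_{A,2}/C_{A,1})^1.5.
= (1.73/7.20)^1.5 = (0.2403)^1.5 = 0.118.
Selectivity toward P falls as C_A falls — high-concentration operation is favoured.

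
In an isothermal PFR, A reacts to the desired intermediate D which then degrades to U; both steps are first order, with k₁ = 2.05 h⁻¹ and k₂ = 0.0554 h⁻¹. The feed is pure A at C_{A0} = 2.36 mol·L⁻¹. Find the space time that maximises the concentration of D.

1.81 h

The intermediate peaks when r₁ = r₂, i.e. k₁e^(−k₁τ) = k₂e^(−k₂τ), giving τ_opt = ln(k₂/k₁)/(k₂−k₁).
= ln(0.0554/2.05)/(0.0554−2.05) = ln(0.02702)/-1.995 = -3.611/-1.995 = 1.81 h.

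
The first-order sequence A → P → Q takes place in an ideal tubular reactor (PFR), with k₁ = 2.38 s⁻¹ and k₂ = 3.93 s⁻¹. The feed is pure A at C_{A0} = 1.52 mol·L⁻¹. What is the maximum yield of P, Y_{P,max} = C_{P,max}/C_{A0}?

For a first-order series the maximum intermediate yield is C_{P,max}/C_{A0} = (k₁/k₂)^[k₂/(k₂−k₁)].
= (2.38/3.93)^(3.93/(3.93−2.38)) = (0.6056)^(2.535) = 0.2804.

0.280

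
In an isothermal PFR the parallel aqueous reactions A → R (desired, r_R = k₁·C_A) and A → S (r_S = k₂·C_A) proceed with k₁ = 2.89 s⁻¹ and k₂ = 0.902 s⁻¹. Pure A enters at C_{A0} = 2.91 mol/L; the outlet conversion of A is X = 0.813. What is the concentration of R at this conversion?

C_A = C_{A0}(1−X) = 0.5442 mol/L.
Both paths are first order in A, so the instantaneous fraction to R is constant: dC_R/d(−C_A) = k₁/(k₁+k₂) = 0.7621.
C_R = 0.7621·(C_{A0}−C_A) = 0.7621×2.366 = 1.80 mol/L.

1.80 mol/L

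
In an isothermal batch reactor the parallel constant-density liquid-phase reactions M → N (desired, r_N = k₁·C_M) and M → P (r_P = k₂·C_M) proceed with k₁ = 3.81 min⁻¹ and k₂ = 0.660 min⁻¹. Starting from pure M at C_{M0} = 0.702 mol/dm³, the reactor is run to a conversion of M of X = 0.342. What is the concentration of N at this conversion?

0.205 mol/dm³

C_M = C_{M0}(1−X) = 0.4619 mol/dm³.
Both paths are first order in M, so the instantaneous fraction to N is constant: dC_N/d(−C_M) = k₁/(k₁+k₂) = 0.8523.
C_N = 0.8523·(C_{M0}−C_M) = 0.8523×0.2401 = 0.205 mol/dm³.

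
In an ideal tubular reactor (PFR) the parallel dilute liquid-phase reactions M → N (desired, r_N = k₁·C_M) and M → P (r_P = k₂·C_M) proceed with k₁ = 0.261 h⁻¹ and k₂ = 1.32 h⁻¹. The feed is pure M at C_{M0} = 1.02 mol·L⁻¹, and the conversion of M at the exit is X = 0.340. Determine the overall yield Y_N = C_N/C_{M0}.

C_M = C_{M0}(1−X) = 0.6732 mol·L⁻¹.
Both paths are first order in M, so the instantaneous fraction to N is constant: dC_N/d(−C_M) = k₁/(k₁+k₂) = 0.1651.
C_N = 0.1651·(C_{M0}−C_M) = 0.1651×0.3468 = 0.0573 mol·L⁻¹.
Y_N = C_N/C_{M0} = 0.05725/1.02 = 0.0561.

0.0561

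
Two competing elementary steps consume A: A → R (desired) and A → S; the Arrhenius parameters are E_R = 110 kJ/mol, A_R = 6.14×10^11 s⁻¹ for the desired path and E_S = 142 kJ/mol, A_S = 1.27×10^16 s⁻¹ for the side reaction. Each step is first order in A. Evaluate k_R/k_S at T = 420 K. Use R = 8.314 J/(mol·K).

0.462

k_R/k_S = (A_R/A_S)·exp[−(E_R−E_S)/(RT)] = (A_R/A_S)·exp[(E_S−E_R)/(RT)].
(E_S−E_R)/(RT) = (142−110)×10³/(8.314×420) = 32000/3492 = 9.164.
k_R/k_S = (6.14×10^11/1.27×10^16)·exp(9.164) = 4.835×10^-5 × 9548 = 0.462.
Since E_R < E_S, lowering the temperature improves selectivity toward R.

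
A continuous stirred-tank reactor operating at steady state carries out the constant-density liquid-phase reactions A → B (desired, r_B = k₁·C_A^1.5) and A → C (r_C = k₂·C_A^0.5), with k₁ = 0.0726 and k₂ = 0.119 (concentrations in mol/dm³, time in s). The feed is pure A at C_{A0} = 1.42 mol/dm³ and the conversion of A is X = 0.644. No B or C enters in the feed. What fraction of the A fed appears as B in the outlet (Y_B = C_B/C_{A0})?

Exit C_A = C_{A0}(1−X) = 1.42×0.356 = 0.5055 mol/dm³.
In a CSTR the entire volume is at exit conditions, so r_B = 0.0726×0.5055^1.5 = 0.02609 and r_C = 0.119×0.5055^0.5 = 0.08461.
Fraction of consumed A going to B: r_B/(r_B+r_C) = 0.2357.
C_B = 0.2357·C_{A0}·X = 0.2357×1.42×0.644 = 0.216 mol/dm³; Y_B = C_B/C_{A0} = 0.152.

0.152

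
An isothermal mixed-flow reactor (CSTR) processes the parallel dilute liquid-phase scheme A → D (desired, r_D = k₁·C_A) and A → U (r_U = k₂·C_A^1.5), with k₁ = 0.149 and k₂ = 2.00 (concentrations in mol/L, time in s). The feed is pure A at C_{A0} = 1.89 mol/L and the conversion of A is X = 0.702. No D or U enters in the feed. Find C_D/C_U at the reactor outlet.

Exit C_A = C_{A0}(1−X) = 1.89×0.298 = 0.5632 mol/L.
A CSTR operates uniformly at the exit composition, giving r_D = 0.08392 and r_U = 0.8454 (each k·C_A^n at C_A = 0.5632).
Overall selectivity = C_D/C_U = r_Dτ/(r_Uτ) = r_D/r_U = 0.0993.

0.0993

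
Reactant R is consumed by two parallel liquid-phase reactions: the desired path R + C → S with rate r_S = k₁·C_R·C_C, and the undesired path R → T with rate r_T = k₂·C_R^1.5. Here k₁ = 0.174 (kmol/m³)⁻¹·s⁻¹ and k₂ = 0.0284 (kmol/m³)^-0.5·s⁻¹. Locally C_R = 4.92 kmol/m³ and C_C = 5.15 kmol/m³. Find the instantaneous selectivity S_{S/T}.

14.2

S_{S/T} = r_S/r_T = (k₁·C_R·C_C)/(k₂·C_R^1.5) = (k₁/k₂)·C_R^-0.5·C_C.
= (0.174×4.920×5.150) / (0.0284×4.920^1.5) = 4.409/0.3099 = 14.2.
The undesired path is higher order in R, so low C_R (CSTR or dilute feed) favours S.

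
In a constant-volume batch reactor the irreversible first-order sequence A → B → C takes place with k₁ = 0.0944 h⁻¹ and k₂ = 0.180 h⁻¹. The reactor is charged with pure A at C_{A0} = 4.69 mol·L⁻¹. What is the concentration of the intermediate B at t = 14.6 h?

0.930 mol·L⁻¹

The intermediate concentration in a first-order A→B→C sequence is C_B = k₁C_{A0}(e^(−k₁t) − e^(−k₂t))/(k₂−k₁).
e^(−k₁t) = e^(−0.0944×14.6) = e^(−1.378) = 0.2520; e^(−k₂t) = e^(−2.628) = 0.07222.
C_B = 0.0944×4.69/(0.180−0.0944) × (0.2520−0.07222) = 5.172×0.1798 = 0.9299 mol·L⁻¹.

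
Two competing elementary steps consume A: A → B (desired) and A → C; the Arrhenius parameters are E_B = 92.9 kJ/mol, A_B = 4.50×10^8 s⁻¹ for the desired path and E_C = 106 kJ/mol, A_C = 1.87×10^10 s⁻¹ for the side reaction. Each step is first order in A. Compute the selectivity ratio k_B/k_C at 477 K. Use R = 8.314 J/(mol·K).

0.655

k_B/k_C = (A_B/A_C)·exp[−(E_B−E_C)/(RT)] = (A_B/A_C)·exp[(E_C−E_B)/(RT)].
(E_C−E_B)/(RT) = (106−92.9)×10³/(8.314×477) = 13100/3966 = 3.303.
k_B/k_C = (4.50×10^8/1.87×10^10)·exp(3.303) = 0.02406 × 27.20 = 0.655.
Since E_B < E_C, lowering the temperature improves selectivity toward B.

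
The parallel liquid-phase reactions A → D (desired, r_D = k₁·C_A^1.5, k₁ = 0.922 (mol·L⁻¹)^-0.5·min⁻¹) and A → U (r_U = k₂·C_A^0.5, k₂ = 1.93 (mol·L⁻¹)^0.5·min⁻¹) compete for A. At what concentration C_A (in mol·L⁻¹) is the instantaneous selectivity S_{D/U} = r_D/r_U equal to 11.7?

24.5 mol·L⁻¹

S_{D/U} = (k₁/k₂)·C_A ⇒ C_A = S·k₂/k₁.
= 11.7×1.93/0.922 = 24.5 mol·L⁻¹.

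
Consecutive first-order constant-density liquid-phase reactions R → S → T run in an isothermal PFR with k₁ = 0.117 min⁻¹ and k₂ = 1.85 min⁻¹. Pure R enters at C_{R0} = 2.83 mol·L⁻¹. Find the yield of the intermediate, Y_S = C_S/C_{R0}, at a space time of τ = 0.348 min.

0.0294

For first-order series with pure R initially, C_S(τ) = k₁C_{R0}/(k₂−k₁)·(e^(−k₁τ) − e^(−k₂τ)).
e^(−k₁τ) = e^(−0.117×0.348) = e^(−0.04072) = 0.9601; e^(−k₂τ) = e^(−0.6438) = 0.5253.
C_S = 0.117×2.83/(1.85−0.117) × (0.9601−0.5253) = 0.1911×0.4348 = 0.08308 mol·L⁻¹.
Y_S = C_S/C_{R0} = 0.08308/2.83 = 0.0294.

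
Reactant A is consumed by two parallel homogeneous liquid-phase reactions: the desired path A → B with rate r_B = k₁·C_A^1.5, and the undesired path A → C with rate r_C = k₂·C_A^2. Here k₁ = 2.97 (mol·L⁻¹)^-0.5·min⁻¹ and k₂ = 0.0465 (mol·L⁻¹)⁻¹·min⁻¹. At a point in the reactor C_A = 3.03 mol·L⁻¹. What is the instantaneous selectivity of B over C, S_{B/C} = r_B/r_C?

36.7

S_{B/C} = r_B/r_C = (k₁·C_A^1.5)/(k₂·C_A^2) = (k₁/k₂)·C_A^-0.5.
= (2.97×3.030^1.5) / (0.0465×3.030^2) = 15.66/0.4269 = 36.7.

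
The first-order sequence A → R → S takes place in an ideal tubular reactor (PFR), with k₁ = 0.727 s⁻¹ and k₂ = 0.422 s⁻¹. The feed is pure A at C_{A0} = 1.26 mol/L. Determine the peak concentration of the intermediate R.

For a first-order series the maximum intermediate yield is C_{R,max}/C_{A0} = (k₁/k₂)^[k₂/(k₂−k₁)].
= (0.727/0.422)^(0.422/(0.422−0.727)) = (1.723)^(-1.384) = 0.4712.
C_{R,max} = 0.4712×1.26 = 0.594 mol/L.

0.594 mol/L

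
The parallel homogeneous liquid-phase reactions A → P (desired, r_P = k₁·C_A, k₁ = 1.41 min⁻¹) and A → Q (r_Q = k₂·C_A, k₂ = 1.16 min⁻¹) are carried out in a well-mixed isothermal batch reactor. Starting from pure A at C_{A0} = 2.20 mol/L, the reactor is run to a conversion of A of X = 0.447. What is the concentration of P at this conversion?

0.540 mol/L

C_A = C_{A0}(1−X) = 1.217 mol/L.
Both paths are first order in A, so the instantaneous fraction to P is constant: dC_P/d(−C_A) = k₁/(k₁+k₂) = 0.5486.
C_P = 0.5486·(C_{A0}−C_A) = 0.5486×0.9834 = 0.540 mol/L.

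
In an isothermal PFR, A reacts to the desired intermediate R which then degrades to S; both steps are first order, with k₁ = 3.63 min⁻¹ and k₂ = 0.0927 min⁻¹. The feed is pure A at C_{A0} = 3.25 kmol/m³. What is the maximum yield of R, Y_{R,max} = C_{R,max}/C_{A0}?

0.908

At the optimum, C_{R,max}/C_{A0} = (k₁/k₂)^[k₂/(k₂−k₁)].
= (3.63/0.0927)^(0.0927/(0.0927−3.63)) = (39.16)^(-0.02621) = 0.9084.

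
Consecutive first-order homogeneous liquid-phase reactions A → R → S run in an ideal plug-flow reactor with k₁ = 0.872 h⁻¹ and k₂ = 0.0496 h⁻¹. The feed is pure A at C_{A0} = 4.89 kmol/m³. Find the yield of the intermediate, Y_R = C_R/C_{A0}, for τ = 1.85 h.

The intermediate concentration in a first-order A→B→C sequence is C_R = k₁C_{A0}(e^(−k₁τ) − e^(−k₂τ))/(k₂−k₁).
e^(−k₁τ) = e^(−0.872×1.85) = e^(−1.613) = 0.1992; e^(−k₂τ) = e^(−0.09176) = 0.9123.
C_R = 0.872×4.89/(0.0496−0.872) × (0.1992−0.9123) = (-5.185)×(-0.7131) = 3.697 kmol/m³.
Y_R = C_R/C_{A0} = 3.697/4.89 = 0.756.

0.756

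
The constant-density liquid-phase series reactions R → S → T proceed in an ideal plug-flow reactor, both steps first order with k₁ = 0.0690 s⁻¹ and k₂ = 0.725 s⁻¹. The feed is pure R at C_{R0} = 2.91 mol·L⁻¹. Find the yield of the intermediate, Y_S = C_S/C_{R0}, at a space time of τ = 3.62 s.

Solving the coupled first-order balances gives C_S(τ) = [k₁/(k₂−k₁)]·C_{R0}·(e^(−k₁τ) − e^(−k₂τ)).
e^(−k₁τ) = e^(−0.0690×3.62) = e^(−0.2498) = 0.7790; e^(−k₂τ) = e^(−2.624) = 0.07248.
C_S = 0.0690×2.91/(0.725−0.0690) × (0.7790−0.07248) = 0.3061×0.7065 = 0.2162 mol·L⁻¹.
Y_S = C_S/C_{R0} = 0.2162/2.91 = 0.0743.

0.0743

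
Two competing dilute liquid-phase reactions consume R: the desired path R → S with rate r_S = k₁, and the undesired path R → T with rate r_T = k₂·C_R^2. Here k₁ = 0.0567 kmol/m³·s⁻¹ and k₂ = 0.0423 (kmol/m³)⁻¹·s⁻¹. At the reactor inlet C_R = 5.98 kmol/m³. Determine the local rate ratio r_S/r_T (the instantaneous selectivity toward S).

S_{S/T} = r_S/r_T = (k₁)/(k₂·C_R^2) = (k₁/k₂)·C_R^-2.
= (0.0567) / (0.0423×5.980^2) = 0.05670/1.513 = 0.0375.
The undesired path is higher order in R, so low C_R (CSTR or dilute feed) favours S.

0.0375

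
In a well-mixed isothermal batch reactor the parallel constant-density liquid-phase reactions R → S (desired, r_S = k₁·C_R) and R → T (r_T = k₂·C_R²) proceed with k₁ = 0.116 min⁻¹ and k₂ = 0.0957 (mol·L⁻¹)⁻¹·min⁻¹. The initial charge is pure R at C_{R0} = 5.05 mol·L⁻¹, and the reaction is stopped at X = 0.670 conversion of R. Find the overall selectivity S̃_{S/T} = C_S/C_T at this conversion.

C_R = C_{R0}(1−X) = 1.666 mol·L⁻¹.
Along a PFR/batch, dC_S/dC_R = −r_S/(r_S+r_T) = −k₁/(k₁+k₂·C_R).
Integrating from C_{R0} to C_R: C_S = (0.116/0.0957)·ln[(0.116+0.0957·5.05)/(0.116+0.0957·1.67)] = 1.212·ln(0.5993/0.2755) = 0.9421 mol·L⁻¹.
C_T = (C_{R0}−C_R)−C_S = 2.441 mol·L⁻¹; S̃_{S/T} = 0.9421/2.441 = 0.386.

0.386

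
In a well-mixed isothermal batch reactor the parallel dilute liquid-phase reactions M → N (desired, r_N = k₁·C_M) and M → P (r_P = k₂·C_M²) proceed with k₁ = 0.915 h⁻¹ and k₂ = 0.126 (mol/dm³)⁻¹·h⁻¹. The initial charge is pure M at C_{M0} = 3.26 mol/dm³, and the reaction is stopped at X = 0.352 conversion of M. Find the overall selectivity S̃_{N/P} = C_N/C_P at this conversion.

C_M = C_{M0}(1−X) = 2.112 mol/dm³.
Along a PFR/batch, dC_N/dC_M = −r_N/(r_N+r_P) = −k₁/(k₁+k₂·C_M).
Integrating from C_{M0} to C_M: C_N = (0.915/0.126)·ln[(0.915+0.126·3.26)/(0.915+0.126·2.11)] = 7.262·ln(1.326/1.181) = 0.8386 mol/dm³.
C_P = (C_{M0}−C_M)−C_N = 0.3089 mol/dm³; S̃_{N/P} = 0.8386/0.3089 = 2.71.

2.71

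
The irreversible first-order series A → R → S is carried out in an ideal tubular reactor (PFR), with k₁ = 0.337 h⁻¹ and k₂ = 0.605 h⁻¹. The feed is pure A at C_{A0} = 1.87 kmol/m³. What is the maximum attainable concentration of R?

Evaluating C_R at τ_opt = ln(k₂/k₁)/(k₂−k₁) gives C_{R,max}/C_{A0} = (k₁/k₂)^[k₂/(k₂−k₁)].
= (0.337/0.605)^(0.605/(0.605−0.337)) = (0.5570)^(2.257) = 0.2669.
C_{R,max} = 0.2669×1.87 = 0.499 kmol/m³.

0.499 kmol/m³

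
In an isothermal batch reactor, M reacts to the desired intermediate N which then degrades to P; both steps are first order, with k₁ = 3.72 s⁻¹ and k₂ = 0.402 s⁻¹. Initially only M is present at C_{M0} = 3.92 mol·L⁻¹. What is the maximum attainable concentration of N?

For a first-order series the maximum intermediate yield is C_{N,max}/C_{M0} = (k₁/k₂)^[k₂/(k₂−k₁)].
= (3.72/0.402)^(0.402/(0.402−3.72)) = (9.254)^(-0.1212) = 0.7637.
C_{N,max} = 0.7637×3.92 = 2.99 mol·L⁻¹.

2.99 mol·L⁻¹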